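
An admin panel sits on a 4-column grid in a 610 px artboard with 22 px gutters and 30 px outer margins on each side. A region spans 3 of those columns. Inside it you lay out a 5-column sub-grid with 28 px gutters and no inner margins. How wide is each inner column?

Outer content = 610 − 2·30 = 550 px.
4c + 3·22 = 550 → 4c = 484 → c = 121 px.
3-column span = 3·121 + 2·22 = 407 px.
5 columns + 4 gutters: 5d + 4·28 = 407.
5d = 407 − 112 = 295, so d = 59 px.

59 px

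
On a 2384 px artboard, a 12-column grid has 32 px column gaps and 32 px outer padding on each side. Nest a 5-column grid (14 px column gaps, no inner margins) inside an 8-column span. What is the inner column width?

Subtract both margins: 2384 − 2·32 = 2320 px.
2320 − 11·32 = 1968; ÷12 gives c = 164 px.
8 columns plus 7 column gaps: 1312 + 224 = 1536 px.
1536 − 4·14 = 1480; ÷5 gives d = 296 px.

296 px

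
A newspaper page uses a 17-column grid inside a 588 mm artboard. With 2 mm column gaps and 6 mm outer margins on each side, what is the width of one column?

32 mm

Content width = 588 − 2·6 = 576 mm.
Subtracting 16 column gaps of 2 leaves 544 for 17 columns, so c = 32 mm.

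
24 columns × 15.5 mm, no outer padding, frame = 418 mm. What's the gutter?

24·15.5 + 23g = 418 → 23g = 46 → g = 2 mm.

2 mm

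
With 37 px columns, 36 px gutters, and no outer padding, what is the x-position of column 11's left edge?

730 px

Each column+gutter stride is 73 px; with no margin, 10 of them is 730 px.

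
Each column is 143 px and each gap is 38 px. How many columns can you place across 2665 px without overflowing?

k columns need k·143 + (k−1)·38 = k·181 − 38.
k·181 − 38 ≤ 2665 → k ≤ 2703 / 181 ≈ 14.93, so k = 14.

14 columns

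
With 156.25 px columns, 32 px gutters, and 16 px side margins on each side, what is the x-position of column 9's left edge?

Before column 9: the margin + 8 columns + 8 gutters.
Offset = 16 + 8·(156.25 + 32) = 16 + 1506 = 1522 px.

1522 px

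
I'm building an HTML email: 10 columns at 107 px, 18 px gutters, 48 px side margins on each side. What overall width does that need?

1328 px

Adding margins, columns and gutters: 96 + 1070 + 162 = 1328 px.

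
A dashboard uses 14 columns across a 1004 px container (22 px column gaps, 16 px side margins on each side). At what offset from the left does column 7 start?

442 px

Content = 1004 − 2·16 = 972 px.
972 − 13·22 = 686; ÷14 gives c = 49 px.
Before column 7: the margin + 6 columns + 6 column gaps.
Offset = 16 + 6·(49 + 22) = 16 + 426 = 442 px.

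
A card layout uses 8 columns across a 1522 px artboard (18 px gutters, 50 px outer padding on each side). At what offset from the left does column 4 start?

Take off 100 px of margins, leaving 1422 px.
8 columns + 7 gutters: 8c + 7·18 = 1422.
8c = 1422 − 126 = 1296, so c = 162 px.
Column 4 starts at margin + 3·(column + gutter) = 50 + 3·180 = 590 px.

590 px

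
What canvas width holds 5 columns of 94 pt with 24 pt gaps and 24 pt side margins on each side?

614 pt

Adding margins, columns and gutters: 48 + 470 + 96 = 614 pt.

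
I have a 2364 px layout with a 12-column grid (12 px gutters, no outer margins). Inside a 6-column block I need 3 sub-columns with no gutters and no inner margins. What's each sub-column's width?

12 columns + 11 gutters: 12c + 11·12 = 2364.
12c = 2364 − 132 = 2232, so c = 186 px.
6 columns plus 5 gutters: 1116 + 60 = 1176 px.
1176 / 3 = 392 px per column.

392 px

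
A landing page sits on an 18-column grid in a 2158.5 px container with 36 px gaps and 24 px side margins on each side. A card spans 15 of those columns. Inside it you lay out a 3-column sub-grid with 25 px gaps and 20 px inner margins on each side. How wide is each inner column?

Outer content = 2158.5 − 2·24 = 2110.5 px.
Subtracting 17 gaps of 36 leaves 1498.5 for 18 columns, so c = 83.25 px.
Span of 15: 15·83.25 + 14·36 = 1248.75 + 504 = 1752.75 px.
Inner content = 1752.75 − 2·20 = 1712.75 px.
3d + 2·25 = 1712.75 → 3d = 1662.75 → d = 554.25 px.

554.25 px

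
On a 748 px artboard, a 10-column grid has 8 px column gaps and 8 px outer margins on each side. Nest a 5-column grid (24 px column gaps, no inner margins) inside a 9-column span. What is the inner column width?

112.4 px

Outer content = 748 − 2·8 = 732 px.
10c + 9·8 = 732 → 10c = 660 → c = 66 px.
9-column span = 9·66 + 8·8 = 658 px.
658 − 4·24 = 562; ÷5 gives d = 112.4 px.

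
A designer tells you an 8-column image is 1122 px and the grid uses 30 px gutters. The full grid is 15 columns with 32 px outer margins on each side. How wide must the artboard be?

Subtracting 7 gutters of 30 leaves 912 for 8 columns, so c = 114 px.
Total width: 2·32 + 15·114 + 14·30 = 2194 px.

2194 px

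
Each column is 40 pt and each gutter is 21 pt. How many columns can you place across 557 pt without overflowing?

9 columns

k columns need k·40 + (k−1)·21 = k·61 − 21.
k·61 − 21 ≤ 557 → k ≤ 578 / 61 ≈ 9.48, so k = 9.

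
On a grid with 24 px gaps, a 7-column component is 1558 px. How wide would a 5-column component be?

Subtracting 6 gaps of 24 leaves 1414 for 7 columns, so c = 202 px.
Span of 5: 5·202 + 4·24 = 1010 + 96 = 1106 px.

1106 px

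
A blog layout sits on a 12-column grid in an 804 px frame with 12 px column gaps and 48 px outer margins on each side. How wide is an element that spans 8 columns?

Take off 96 px of margins, leaving 708 px.
12 columns + 11 column gaps: 12c + 11·12 = 708.
12c = 708 − 132 = 576, so c = 48 px.
8 columns plus 7 column gaps: 384 + 84 = 468 px.

468 px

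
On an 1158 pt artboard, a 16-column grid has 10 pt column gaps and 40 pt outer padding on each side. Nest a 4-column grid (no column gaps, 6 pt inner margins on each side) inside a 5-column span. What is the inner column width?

79.5 pt

Take off 80 pt of margins, leaving 1078 pt.
16c + 15·10 = 1078 → 16c = 928 → c = 58 pt.
5 columns plus 4 column gaps: 290 + 40 = 330 pt.
Inner content = 330 − 2·6 = 318 pt.
318 / 4 = 79.5 pt per column.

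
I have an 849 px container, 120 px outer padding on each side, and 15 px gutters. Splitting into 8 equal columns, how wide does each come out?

Subtract both margins: 849 − 2·120 = 609 px.
609 − 7·15 = 504; ÷8 gives c = 63 px.

63 px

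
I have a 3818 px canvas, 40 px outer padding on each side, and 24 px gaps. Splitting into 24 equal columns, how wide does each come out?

132.75 px

Subtract both margins: 3818 − 2·40 = 3738 px.
24 columns + 23 gaps: 24c + 23·24 = 3738.
24c = 3738 − 552 = 3186, so c = 132.75 px.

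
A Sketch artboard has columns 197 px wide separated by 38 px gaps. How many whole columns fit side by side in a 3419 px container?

Each extra column adds 197 + 38 = 235 px.
(3419 + 38) / 235 = 14.71, so 14 columns fit.

14 columns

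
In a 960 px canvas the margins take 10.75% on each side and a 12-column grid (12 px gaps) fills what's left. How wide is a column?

Each margin = 10.75% of 960 = 103.2 px; content = 960 − 2·103.2 = 753.6 px.
12 columns + 11 gaps: 12c + 11·12 = 753.6.
12c = 753.6 − 132 = 621.6, so c = 51.8 px.

51.8 px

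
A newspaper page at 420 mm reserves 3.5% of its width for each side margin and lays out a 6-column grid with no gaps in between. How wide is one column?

Margins: 3.5% × 420 = 14.7 mm each, so content = 420 − 29.4 = 390.6 mm.
With no gaps, each column is 390.6/6 = 65.1 mm.

65.1 mm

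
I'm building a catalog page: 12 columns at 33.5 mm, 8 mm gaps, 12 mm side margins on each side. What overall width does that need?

514 mm

Total width: 2·12 + 12·33.5 + 11·8 = 514 mm.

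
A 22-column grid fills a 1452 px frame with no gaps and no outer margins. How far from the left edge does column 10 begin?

With no gaps, each column is 1452/22 = 66 px.
No margin, so column 10 starts at 9·(column + gutter) = 9·66 = 594 px.

594 px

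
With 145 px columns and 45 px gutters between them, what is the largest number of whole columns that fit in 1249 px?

6 columns

6 columns: 6·145 + 5·45 = 1095 px ≤ 1249.
7 columns: 1285 px > 1249. So 6.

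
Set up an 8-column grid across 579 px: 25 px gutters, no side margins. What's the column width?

8c + 7·25 = 579 → 8c = 404 → c = 50.5 px.

50.5 px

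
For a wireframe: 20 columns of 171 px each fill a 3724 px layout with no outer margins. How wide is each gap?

20 columns take 20·171 = 3420 px; remaining 304 splits into 19 gaps.
g = 304 / 19 = 16 px.

16 px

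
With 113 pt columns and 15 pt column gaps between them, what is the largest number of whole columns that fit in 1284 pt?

Each extra column adds 113 + 15 = 128 pt.
(1284 + 15) / 128 = 10.15, so 10 columns fit.

10 columns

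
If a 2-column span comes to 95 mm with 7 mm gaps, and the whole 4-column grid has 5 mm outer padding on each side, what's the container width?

2 columns + 1 gap: 2c + 1·7 = 95.
2c = 95 − 7 = 88, so c = 44 mm.
Adding margins, columns and gutters: 10 + 176 + 21 = 207 mm.

207 mm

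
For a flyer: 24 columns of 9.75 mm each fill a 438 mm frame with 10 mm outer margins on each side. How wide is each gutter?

8 mm

Inside the margins: 438 − 20 = 418 mm.
24·9.75 + 23g = 418 → 23g = 184 → g = 8 mm.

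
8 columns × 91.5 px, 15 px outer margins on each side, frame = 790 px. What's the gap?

4 px

Inside the margins: 790 − 30 = 760 px.
Columns use 732 px, leaving 28 px across 7 gaps = 4 px each.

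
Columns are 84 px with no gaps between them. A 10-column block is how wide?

With no gaps, 10 columns span 10·84 = 840 px.

840 px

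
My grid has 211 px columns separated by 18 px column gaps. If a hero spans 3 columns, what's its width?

Span of 3: 3·211 + 2·18 = 633 + 36 = 669 px.

669 px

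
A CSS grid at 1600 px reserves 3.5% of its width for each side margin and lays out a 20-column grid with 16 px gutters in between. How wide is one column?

59.2 px

Margins: 3.5% × 1600 = 56 px each, so content = 1600 − 112 = 1488 px.
Subtracting 19 gutters of 16 leaves 1184 for 20 columns, so c = 59.2 px.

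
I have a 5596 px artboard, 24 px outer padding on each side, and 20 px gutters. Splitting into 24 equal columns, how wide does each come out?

Take off 48 px of margins, leaving 5548 px.
5548 − 23·20 = 5088; ÷24 gives c = 212 px.

212 px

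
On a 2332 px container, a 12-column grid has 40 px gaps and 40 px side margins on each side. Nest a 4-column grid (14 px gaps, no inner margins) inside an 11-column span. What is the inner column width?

Outer content = 2332 − 2·40 = 2252 px.
12c + 11·40 = 2252 → 12c = 1812 → c = 151 px.
Span of 11: 11·151 + 10·40 = 1661 + 400 = 2061 px.
4d + 3·14 = 2061 → 4d = 2019 → d = 504.75 px.

504.75 px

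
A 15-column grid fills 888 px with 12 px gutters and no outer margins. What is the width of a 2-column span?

108 px

15c + 14·12 = 888 → 15c = 720 → c = 48 px.
Span of 2: 2·48 + 1·12 = 96 + 12 = 108 px.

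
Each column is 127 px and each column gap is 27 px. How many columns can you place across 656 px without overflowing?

Each extra column adds 127 + 27 = 154 px.
(656 + 27) / 154 = 4.44, so 4 columns fit.

4 columns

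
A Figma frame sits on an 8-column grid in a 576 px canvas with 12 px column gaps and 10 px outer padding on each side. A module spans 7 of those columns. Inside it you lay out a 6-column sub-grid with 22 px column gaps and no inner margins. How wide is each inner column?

Outer content = 576 − 2·10 = 556 px.
8c + 7·12 = 556 → 8c = 472 → c = 59 px.
Span of 7: 7·59 + 6·12 = 413 + 72 = 485 px.
6 columns + 5 column gaps: 6d + 5·22 = 485.
6d = 485 − 110 = 375, so d = 62.5 px.

62.5 px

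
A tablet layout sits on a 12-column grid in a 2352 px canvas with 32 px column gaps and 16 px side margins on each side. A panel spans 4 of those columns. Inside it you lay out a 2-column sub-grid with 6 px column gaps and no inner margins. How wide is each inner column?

Subtract both margins: 2352 − 2·16 = 2320 px.
12 columns + 11 column gaps: 12c + 11·32 = 2320.
12c = 2320 − 352 = 1968, so c = 164 px.
4 columns plus 3 column gaps: 656 + 96 = 752 px.
2d + 1·6 = 752 → 2d = 746 → d = 373 px.

373 px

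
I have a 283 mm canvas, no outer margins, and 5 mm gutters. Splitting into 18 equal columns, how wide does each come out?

Subtracting 17 gutters of 5 leaves 198 for 18 columns, so c = 11 mm.

11 mm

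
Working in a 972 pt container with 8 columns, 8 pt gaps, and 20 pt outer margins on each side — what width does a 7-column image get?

Subtract both margins: 972 − 2·20 = 932 pt.
932 − 7·8 = 876; ÷8 gives c = 109.5 pt.
7-column span = 7·109.5 + 6·8 = 814.5 pt.

814.5 pt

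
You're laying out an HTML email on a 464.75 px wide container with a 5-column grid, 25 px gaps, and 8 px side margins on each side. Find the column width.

69.75 px

Content width = 464.75 − 2·8 = 448.75 px.
5 columns + 4 gaps: 5c + 4·25 = 448.75.
5c = 448.75 − 100 = 348.75, so c = 69.75 px.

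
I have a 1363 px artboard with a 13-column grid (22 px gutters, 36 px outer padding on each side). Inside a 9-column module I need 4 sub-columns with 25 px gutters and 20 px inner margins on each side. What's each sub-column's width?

Outer content = 1363 − 2·36 = 1291 px.
13 columns + 12 gutters: 13c + 12·22 = 1291.
13c = 1291 − 264 = 1027, so c = 79 px.
Span of 9: 9·79 + 8·22 = 711 + 176 = 887 px.
Inner content = 887 − 2·20 = 847 px.
4 columns + 3 gutters: 4d + 3·25 = 847.
4d = 847 − 75 = 772, so d = 193 px.

193 px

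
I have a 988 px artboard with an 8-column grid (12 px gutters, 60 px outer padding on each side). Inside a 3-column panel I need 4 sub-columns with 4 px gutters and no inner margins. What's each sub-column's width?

76.5 px

Inside the margins: 988 − 120 = 868 px.
868 − 7·12 = 784; ÷8 gives c = 98 px.
3 columns plus 2 gutters: 294 + 24 = 318 px.
4d + 3·4 = 318 → 4d = 306 → d = 76.5 px.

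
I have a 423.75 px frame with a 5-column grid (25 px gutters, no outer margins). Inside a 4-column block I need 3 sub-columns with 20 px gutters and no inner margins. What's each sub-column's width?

98 px

5 columns + 4 gutters: 5c + 4·25 = 423.75.
5c = 423.75 − 100 = 323.75, so c = 64.75 px.
4-column span = 4·64.75 + 3·25 = 334 px.
3d + 2·20 = 334 → 3d = 294 → d = 98 px.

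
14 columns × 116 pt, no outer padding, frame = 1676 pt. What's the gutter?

14 columns take 14·116 = 1624 pt; remaining 52 splits into 13 gutters.
g = 52 / 13 = 4 pt.

4 pt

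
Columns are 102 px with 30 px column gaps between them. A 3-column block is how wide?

366 px

3-column span = 3·102 + 2·30 = 366 px.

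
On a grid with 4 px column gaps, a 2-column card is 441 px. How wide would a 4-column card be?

2c + 1·4 = 441 → 2c = 437 → c = 218.5 px.
Span of 4: 4·218.5 + 3·4 = 874 + 12 = 886 px.

886 px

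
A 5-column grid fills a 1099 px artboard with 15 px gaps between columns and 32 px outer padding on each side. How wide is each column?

Take off 64 px of margins, leaving 1035 px.
5 columns + 4 gaps: 5c + 4·15 = 1035.
5c = 1035 − 60 = 975, so c = 195 px.

195 px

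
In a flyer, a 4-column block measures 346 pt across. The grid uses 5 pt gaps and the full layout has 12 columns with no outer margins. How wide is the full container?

1048 pt

Subtracting 3 gaps of 5 leaves 331 for 4 columns, so c = 82.75 pt.
Summing: 993 + 55 = 1048 pt.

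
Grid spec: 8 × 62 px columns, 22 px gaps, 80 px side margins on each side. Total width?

810 px

Total width: 2·80 + 8·62 + 7·22 = 810 px.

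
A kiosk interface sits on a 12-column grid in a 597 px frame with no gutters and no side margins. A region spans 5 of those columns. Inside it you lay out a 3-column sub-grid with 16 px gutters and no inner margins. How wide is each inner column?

72.25 px

597 / 12 = 49.75 px per column.
5-column span = 5·49.75 = 248.75 px.
3 columns + 2 gutters: 3d + 2·16 = 248.75.
3d = 248.75 − 32 = 216.75, so d = 72.25 px.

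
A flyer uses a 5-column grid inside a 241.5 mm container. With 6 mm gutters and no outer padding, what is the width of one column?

43.5 mm

241.5 − 4·6 = 217.5; ÷5 gives c = 43.5 mm.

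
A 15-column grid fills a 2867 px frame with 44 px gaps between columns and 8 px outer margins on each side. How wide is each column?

Content width = 2867 − 2·8 = 2851 px.
15 columns + 14 gaps: 15c + 14·44 = 2851.
15c = 2851 − 616 = 2235, so c = 149 px.

149 px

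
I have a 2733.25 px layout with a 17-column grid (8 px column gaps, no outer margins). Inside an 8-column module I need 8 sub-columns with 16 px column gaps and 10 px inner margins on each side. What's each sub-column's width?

143.75 px

Subtracting 16 column gaps of 8 leaves 2605.25 for 17 columns, so c = 153.25 px.
8-column span = 8·153.25 + 7·8 = 1282 px.
Inner content = 1282 − 2·10 = 1262 px.
8 columns + 7 column gaps: 8d + 7·16 = 1262.
8d = 1262 − 112 = 1150, so d = 143.75 px.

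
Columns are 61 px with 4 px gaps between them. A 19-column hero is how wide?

Span of 19: 19·61 + 18·4 = 1159 + 72 = 1231 px.

1231 px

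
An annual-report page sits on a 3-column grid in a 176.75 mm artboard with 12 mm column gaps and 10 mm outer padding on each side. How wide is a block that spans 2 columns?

100.5 mm

Content width = 176.75 − 2·10 = 156.75 mm.
Subtracting 2 column gaps of 12 leaves 132.75 for 3 columns, so c = 44.25 mm.
Span of 2: 2·44.25 + 1·12 = 88.5 + 12 = 100.5 mm.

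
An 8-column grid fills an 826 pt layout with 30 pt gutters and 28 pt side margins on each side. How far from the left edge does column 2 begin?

Subtract both margins: 826 − 2·28 = 770 pt.
Subtracting 7 gutters of 30 leaves 560 for 8 columns, so c = 70 pt.
Before column 2: the margin + 1 column + 1 gutter.
Offset = 28 + 1·(70 + 30) = 28 + 100 = 128 pt.

128 pt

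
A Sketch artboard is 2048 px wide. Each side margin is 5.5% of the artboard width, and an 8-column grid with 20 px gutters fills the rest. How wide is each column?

Each margin = 5.5% of 2048 = 112.64 px; content = 2048 − 2·112.64 = 1822.72 px.
8c + 7·20 = 1822.72 → 8c = 1682.72 → c = 210.34 px.

210.34 px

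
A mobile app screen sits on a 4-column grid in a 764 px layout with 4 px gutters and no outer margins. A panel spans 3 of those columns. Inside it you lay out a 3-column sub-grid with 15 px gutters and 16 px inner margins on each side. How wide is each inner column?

764 − 3·4 = 752; ÷4 gives c = 188 px.
Span of 3: 3·188 + 2·4 = 564 + 8 = 572 px.
Inner content = 572 − 2·16 = 540 px.
3d + 2·15 = 540 → 3d = 510 → d = 170 px.

170 px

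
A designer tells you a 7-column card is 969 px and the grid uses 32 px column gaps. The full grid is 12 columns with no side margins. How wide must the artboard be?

1684 px

7c + 6·32 = 969 → 7c = 777 → c = 111 px.
Artboard = 12·111 + 11·32 = 1332 + 352 = 1684 px.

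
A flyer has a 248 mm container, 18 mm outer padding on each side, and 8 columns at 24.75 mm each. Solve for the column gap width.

2 mm

Subtract both margins: 248 − 2·18 = 212 mm.
8 columns take 8·24.75 = 198 mm; remaining 14 splits into 7 column gaps.
g = 14 / 7 = 2 mm.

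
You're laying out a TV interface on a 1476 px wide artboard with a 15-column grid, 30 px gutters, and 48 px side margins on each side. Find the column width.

Content width = 1476 − 2·48 = 1380 px.
15 columns + 14 gutters: 15c + 14·30 = 1380.
15c = 1380 − 420 = 960, so c = 64 px.

64 px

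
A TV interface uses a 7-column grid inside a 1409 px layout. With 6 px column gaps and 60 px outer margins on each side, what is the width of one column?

Content width = 1409 − 2·60 = 1289 px.
7c + 6·6 = 1289 → 7c = 1253 → c = 179 px.

179 px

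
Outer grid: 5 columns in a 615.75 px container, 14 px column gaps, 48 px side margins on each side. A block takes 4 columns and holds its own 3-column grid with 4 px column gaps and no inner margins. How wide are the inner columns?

135 px

Inside the margins: 615.75 − 96 = 519.75 px.
5 columns + 4 column gaps: 5c + 4·14 = 519.75.
5c = 519.75 − 56 = 463.75, so c = 92.75 px.
Span of 4: 4·92.75 + 3·14 = 371 + 42 = 413 px.
3d + 2·4 = 413 → 3d = 405 → d = 135 px.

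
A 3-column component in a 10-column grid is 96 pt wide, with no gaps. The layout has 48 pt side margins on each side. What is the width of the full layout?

416 pt

With no gaps, each column is 96/3 = 32 pt.
Total width: 2·48 + 10·32 = 416 pt.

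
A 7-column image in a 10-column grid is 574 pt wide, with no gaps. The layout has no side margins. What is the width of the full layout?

With no gaps, each column is 574/7 = 82 pt.
Layout = 10·82 = 820 = 820 pt.

820 pt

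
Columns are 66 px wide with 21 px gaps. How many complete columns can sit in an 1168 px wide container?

13 columns

Each extra column adds 66 + 21 = 87 px.
(1168 + 21) / 87 = 13.67, so 13 columns fit.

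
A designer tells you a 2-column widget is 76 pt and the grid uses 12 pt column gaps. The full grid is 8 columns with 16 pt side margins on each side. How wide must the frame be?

2c + 1·12 = 76 → 2c = 64 → c = 32 pt.
Total width: 2·16 + 8·32 + 7·12 = 372 pt.

372 pt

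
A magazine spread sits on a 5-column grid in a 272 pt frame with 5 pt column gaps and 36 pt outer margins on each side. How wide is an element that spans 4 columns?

Inside the margins: 272 − 72 = 200 pt.
5c + 4·5 = 200 → 5c = 180 → c = 36 pt.
4 columns plus 3 column gaps: 144 + 15 = 159 pt.

159 pt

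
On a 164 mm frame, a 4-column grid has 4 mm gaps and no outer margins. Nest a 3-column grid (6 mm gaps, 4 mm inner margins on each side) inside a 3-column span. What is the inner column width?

4 columns + 3 gaps: 4c + 3·4 = 164.
4c = 164 − 12 = 152, so c = 38 mm.
3-column span = 3·38 + 2·4 = 122 mm.
Inner content = 122 − 2·4 = 114 mm.
3 columns + 2 gaps: 3d + 2·6 = 114.
3d = 114 − 12 = 102, so d = 34 mm.

34 mm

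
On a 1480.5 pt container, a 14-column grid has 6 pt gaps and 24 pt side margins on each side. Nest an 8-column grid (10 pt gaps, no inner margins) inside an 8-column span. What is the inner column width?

Outer content = 1480.5 − 2·24 = 1432.5 pt.
14c + 13·6 = 1432.5 → 14c = 1354.5 → c = 96.75 pt.
8 columns plus 7 gaps: 774 + 42 = 816 pt.
Subtracting 7 gaps of 10 leaves 746 for 8 columns, so d = 93.25 pt.

93.25 pt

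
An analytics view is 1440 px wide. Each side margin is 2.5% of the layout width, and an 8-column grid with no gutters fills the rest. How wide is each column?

171 px

1440 × (1 − 2·2.5%) = 1440 × 95% = 1368 px for the columns.
1368 / 8 = 171 px per column.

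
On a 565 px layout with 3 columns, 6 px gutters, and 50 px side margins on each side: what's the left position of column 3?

Subtract both margins: 565 − 2·50 = 465 px.
3c + 2·6 = 465 → 3c = 453 → c = 151 px.
Column 3 starts at margin + 2·(column + gutter) = 50 + 2·157 = 364 px.

364 px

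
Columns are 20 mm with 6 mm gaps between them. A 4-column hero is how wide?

4-column span = 4·20 + 3·6 = 98 mm.

98 mm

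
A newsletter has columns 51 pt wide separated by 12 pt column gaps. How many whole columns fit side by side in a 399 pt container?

6 columns: 6·51 + 5·12 = 366 pt ≤ 399.
7 columns: 429 pt > 399. So 6.

6 columns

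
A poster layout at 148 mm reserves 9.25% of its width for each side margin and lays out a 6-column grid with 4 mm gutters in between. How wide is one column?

16.77 mm

148 × (1 − 2·9.25%) = 148 × 81.5% = 120.62 mm for the columns.
6 columns + 5 gutters: 6c + 5·4 = 120.62.
6c = 120.62 − 20 = 100.62, so c = 16.77 mm.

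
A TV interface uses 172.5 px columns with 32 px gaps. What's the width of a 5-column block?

990.5 px

5-column span = 5·172.5 + 4·32 = 990.5 px.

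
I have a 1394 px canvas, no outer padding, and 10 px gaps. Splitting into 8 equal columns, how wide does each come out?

Subtracting 7 gaps of 10 leaves 1324 for 8 columns, so c = 165.5 px.

165.5 px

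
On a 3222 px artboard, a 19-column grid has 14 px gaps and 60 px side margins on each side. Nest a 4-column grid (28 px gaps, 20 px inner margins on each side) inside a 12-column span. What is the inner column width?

457.5 px

Inside the margins: 3222 − 120 = 3102 px.
Subtracting 18 gaps of 14 leaves 2850 for 19 columns, so c = 150 px.
Span of 12: 12·150 + 11·14 = 1800 + 154 = 1954 px.
Inner content = 1954 − 2·20 = 1914 px.
4 columns + 3 gaps: 4d + 3·28 = 1914.
4d = 1914 − 84 = 1830, so d = 457.5 px.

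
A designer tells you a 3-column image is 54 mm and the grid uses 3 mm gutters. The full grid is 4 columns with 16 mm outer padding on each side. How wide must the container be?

105 mm

3 columns + 2 gutters: 3c + 2·3 = 54.
3c = 54 − 6 = 48, so c = 16 mm.
Container = 2·16 + 4·16 + 3·3 = 32 + 64 + 9 = 105 mm.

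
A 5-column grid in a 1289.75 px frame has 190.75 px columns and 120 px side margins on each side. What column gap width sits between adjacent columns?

24 px

Take off 240 px of margins, leaving 1049.75 px.
5·190.75 + 4g = 1049.75 → 4g = 96 → g = 24 px.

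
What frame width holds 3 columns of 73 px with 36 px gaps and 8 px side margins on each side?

Adding margins, columns and gutters: 16 + 219 + 72 = 307 px.

307 px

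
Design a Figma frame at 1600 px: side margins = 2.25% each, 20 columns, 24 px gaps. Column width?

53.6 px

Margins: 2.25% × 1600 = 36 px each, so content = 1600 − 72 = 1528 px.
Subtracting 19 gaps of 24 leaves 1072 for 20 columns, so c = 53.6 px.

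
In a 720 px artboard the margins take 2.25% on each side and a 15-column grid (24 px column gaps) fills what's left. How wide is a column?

23.44 px

Each margin = 2.25% of 720 = 16.2 px; content = 720 − 2·16.2 = 687.6 px.
15c + 14·24 = 687.6 → 15c = 351.6 → c = 23.44 px.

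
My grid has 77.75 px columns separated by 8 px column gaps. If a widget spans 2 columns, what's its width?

2-column span = 2·77.75 + 1·8 = 163.5 px.

163.5 px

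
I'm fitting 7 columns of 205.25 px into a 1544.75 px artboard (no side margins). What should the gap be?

7 columns take 7·205.25 = 1436.75 px; remaining 108 splits into 6 gaps.
g = 108 / 6 = 18 px.

18 px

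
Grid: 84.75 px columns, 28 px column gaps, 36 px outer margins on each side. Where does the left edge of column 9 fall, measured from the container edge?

Column 9 starts at margin + 8·(column + gutter) = 36 + 8·112.75 = 938 px.

938 px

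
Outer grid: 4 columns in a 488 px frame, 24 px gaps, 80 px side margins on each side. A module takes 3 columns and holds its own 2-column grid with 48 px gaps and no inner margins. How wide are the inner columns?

Subtract both margins: 488 − 2·80 = 328 px.
328 − 3·24 = 256; ÷4 gives c = 64 px.
3-column span = 3·64 + 2·24 = 240 px.
2d + 1·48 = 240 → 2d = 192 → d = 96 px.

96 px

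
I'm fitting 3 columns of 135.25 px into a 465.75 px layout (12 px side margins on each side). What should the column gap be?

Subtract both margins: 465.75 − 2·12 = 441.75 px.
3·135.25 + 2g = 441.75 → 2g = 36 → g = 18 px.

18 px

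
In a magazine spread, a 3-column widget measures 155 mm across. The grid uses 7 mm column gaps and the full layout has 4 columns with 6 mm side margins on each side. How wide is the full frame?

221 mm

155 − 2·7 = 141; ÷3 gives c = 47 mm.
Frame = 2·6 + 4·47 + 3·7 = 12 + 188 + 21 = 221 mm.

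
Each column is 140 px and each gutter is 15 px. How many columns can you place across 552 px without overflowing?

3 columns: 3·140 + 2·15 = 450 px ≤ 552.
4 columns: 605 px > 552. So 3.

3 columns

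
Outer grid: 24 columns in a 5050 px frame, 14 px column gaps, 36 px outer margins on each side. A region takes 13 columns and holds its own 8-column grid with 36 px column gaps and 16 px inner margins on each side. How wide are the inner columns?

300.75 px

Subtract both margins: 5050 − 2·36 = 4978 px.
24 columns + 23 column gaps: 24c + 23·14 = 4978.
24c = 4978 − 322 = 4656, so c = 194 px.
13 columns plus 12 column gaps: 2522 + 168 = 2690 px.
Inner content = 2690 − 2·16 = 2658 px.
8 columns + 7 column gaps: 8d + 7·36 = 2658.
8d = 2658 − 252 = 2406, so d = 300.75 px.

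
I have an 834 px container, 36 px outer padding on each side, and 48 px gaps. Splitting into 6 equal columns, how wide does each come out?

Content width = 834 − 2·36 = 762 px.
6c + 5·48 = 762 → 6c = 522 → c = 87 px.

87 px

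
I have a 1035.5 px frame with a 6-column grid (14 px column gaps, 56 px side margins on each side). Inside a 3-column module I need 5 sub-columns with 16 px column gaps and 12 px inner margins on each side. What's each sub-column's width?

73.35 px

Subtract both margins: 1035.5 − 2·56 = 923.5 px.
6c + 5·14 = 923.5 → 6c = 853.5 → c = 142.25 px.
3 columns plus 2 column gaps: 426.75 + 28 = 454.75 px.
Inner content = 454.75 − 2·12 = 430.75 px.
5d + 4·16 = 430.75 → 5d = 366.75 → d = 73.35 px.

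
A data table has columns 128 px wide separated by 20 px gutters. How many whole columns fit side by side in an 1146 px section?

k columns need k·128 + (k−1)·20 = k·148 − 20.
k·148 − 20 ≤ 1146 → k ≤ 1166 / 148 ≈ 7.88, so k = 7.

7 columns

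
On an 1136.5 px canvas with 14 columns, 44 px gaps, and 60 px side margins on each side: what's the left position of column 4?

Inside the margins: 1136.5 − 120 = 1016.5 px.
14c + 13·44 = 1016.5 → 14c = 444.5 → c = 31.75 px.
Column 4 starts at margin + 3·(column + gutter) = 60 + 3·75.75 = 287.25 px.

287.25 px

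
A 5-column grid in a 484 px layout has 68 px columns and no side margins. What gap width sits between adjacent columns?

5 columns take 5·68 = 340 px; remaining 144 splits into 4 gaps.
g = 144 / 4 = 36 px.

36 px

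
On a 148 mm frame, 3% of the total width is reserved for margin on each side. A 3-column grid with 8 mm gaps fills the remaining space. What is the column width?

Margins: 3% × 148 = 4.44 mm each, so content = 148 − 8.88 = 139.12 mm.
3 columns + 2 gaps: 3c + 2·8 = 139.12.
3c = 139.12 − 16 = 123.12, so c = 41.04 mm.

41.04 mm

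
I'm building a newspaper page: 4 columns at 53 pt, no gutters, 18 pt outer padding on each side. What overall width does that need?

Total width: 2·18 + 4·53 = 248 pt.

248 pt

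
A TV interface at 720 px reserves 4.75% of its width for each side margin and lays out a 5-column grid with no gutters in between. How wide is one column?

Each margin = 4.75% of 720 = 34.2 px; content = 720 − 2·34.2 = 651.6 px.
651.6 / 5 = 130.32 px per column.

130.32 px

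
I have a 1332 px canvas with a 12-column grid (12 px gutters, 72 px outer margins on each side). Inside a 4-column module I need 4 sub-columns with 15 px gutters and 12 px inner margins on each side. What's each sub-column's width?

Subtract both margins: 1332 − 2·72 = 1188 px.
1188 − 11·12 = 1056; ÷12 gives c = 88 px.
4-column span = 4·88 + 3·12 = 388 px.
Inner content = 388 − 2·12 = 364 px.
4d + 3·15 = 364 → 4d = 319 → d = 79.75 px.

79.75 px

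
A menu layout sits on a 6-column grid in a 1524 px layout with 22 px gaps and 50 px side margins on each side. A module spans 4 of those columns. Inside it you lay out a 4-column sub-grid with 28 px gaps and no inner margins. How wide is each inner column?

Subtract both margins: 1524 − 2·50 = 1424 px.
6c + 5·22 = 1424 → 6c = 1314 → c = 219 px.
4-column span = 4·219 + 3·22 = 942 px.
4d + 3·28 = 942 → 4d = 858 → d = 214.5 px.

214.5 px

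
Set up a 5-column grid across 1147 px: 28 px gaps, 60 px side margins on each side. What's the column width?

Content width = 1147 − 2·60 = 1027 px.
1027 − 4·28 = 915; ÷5 gives c = 183 px.

183 px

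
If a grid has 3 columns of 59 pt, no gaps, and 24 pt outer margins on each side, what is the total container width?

225 pt

Summing: 48 + 177 = 225 pt.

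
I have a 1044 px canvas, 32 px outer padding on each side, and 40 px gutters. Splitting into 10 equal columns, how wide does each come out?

Subtract both margins: 1044 − 2·32 = 980 px.
10c + 9·40 = 980 → 10c = 620 → c = 62 px.

62 px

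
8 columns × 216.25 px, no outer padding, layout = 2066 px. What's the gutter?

Columns use 1730 px, leaving 336 px across 7 gutters = 48 px each.

48 px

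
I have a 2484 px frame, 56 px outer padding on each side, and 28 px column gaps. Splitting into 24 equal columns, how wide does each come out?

Take off 112 px of margins, leaving 2372 px.
24c + 23·28 = 2372 → 24c = 1728 → c = 72 px.

72 px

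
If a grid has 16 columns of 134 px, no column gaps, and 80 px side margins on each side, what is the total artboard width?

Total width: 2·80 + 16·134 = 2304 px.

2304 px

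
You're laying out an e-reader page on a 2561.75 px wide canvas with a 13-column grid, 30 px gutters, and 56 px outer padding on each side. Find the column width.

Subtract both margins: 2561.75 − 2·56 = 2449.75 px.
Subtracting 12 gutters of 30 leaves 2089.75 for 13 columns, so c = 160.75 px.

160.75 px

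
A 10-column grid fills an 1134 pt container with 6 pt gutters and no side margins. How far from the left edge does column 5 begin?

Subtracting 9 gutters of 6 leaves 1080 for 10 columns, so c = 108 pt.
Each column+gutter stride is 114 pt; with no margin, 4 of them is 456 pt.

456 pt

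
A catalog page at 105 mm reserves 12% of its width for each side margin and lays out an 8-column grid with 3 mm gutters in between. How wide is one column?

Each margin = 12% of 105 = 12.6 mm; content = 105 − 2·12.6 = 79.8 mm.
79.8 − 7·3 = 58.8; ÷8 gives c = 7.35 mm.

7.35 mm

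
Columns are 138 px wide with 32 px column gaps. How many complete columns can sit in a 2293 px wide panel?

Each extra column adds 138 + 32 = 170 px.
(2293 + 32) / 170 = 13.68, so 13 columns fit.

13 columns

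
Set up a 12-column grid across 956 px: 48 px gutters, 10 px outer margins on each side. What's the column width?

34 px

Content width = 956 − 2·10 = 936 px.
12 columns + 11 gutters: 12c + 11·48 = 936.
12c = 936 − 528 = 408, so c = 34 px.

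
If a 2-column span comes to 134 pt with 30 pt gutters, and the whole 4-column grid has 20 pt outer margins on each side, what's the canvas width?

338 pt

134 − 1·30 = 104; ÷2 gives c = 52 pt.
Canvas = 2·20 + 4·52 + 3·30 = 40 + 208 + 90 = 338 pt.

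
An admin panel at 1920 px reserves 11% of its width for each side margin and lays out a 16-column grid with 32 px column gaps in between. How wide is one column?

1920 × (1 − 2·11%) = 1920 × 78% = 1497.6 px for the columns.
16c + 15·32 = 1497.6 → 16c = 1017.6 → c = 63.6 px.

63.6 px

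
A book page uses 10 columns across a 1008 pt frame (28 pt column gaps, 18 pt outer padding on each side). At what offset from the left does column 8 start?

718 pt

Content = 1008 − 2·18 = 972 pt.
972 − 9·28 = 720; ÷10 gives c = 72 pt.
Each column+gutter stride is 100 pt; 7 of them past the 18 pt margin is 18 + 700 = 718 pt.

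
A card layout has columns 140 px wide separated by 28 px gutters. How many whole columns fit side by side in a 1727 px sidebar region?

10 columns

10 columns: 10·140 + 9·28 = 1652 px ≤ 1727.
11 columns: 1820 px > 1727. So 10.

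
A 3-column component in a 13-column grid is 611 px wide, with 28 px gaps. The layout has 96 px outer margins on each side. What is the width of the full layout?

2933 px

3c + 2·28 = 611 → 3c = 555 → c = 185 px.
Total width: 2·96 + 13·185 + 12·28 = 2933 px.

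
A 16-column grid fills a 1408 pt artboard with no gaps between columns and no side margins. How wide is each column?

88 pt

With no gaps, each column is 1408/16 = 88 pt.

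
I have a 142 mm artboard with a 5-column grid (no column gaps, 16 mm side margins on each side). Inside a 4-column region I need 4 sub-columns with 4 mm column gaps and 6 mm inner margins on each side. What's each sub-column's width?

Inside the margins: 142 − 32 = 110 mm.
110 / 5 = 22 mm per column.
4-column span = 4·22 = 88 mm.
Inner content = 88 − 2·6 = 76 mm.
Subtracting 3 column gaps of 4 leaves 64 for 4 columns, so d = 16 mm.

16 mm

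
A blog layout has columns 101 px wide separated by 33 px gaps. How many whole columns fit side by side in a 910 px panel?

7 columns

7 columns: 7·101 + 6·33 = 905 px ≤ 910.
8 columns: 1039 px > 910. So 7.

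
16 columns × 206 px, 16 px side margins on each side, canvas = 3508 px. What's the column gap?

Subtract both margins: 3508 − 2·16 = 3476 px.
16 columns take 16·206 = 3296 px; remaining 180 splits into 15 column gaps.
g = 180 / 15 = 12 px.

12 px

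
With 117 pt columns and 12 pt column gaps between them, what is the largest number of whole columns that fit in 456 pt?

3 columns

3 columns: 3·117 + 2·12 = 375 pt ≤ 456.
4 columns: 504 pt > 456. So 3.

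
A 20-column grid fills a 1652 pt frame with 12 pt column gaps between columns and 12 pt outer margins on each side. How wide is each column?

Inside the margins: 1652 − 24 = 1628 pt.
20c + 19·12 = 1628 → 20c = 1400 → c = 70 pt.

70 pt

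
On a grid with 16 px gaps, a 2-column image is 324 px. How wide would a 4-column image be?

2 columns + 1 gap: 2c + 1·16 = 324.
2c = 324 − 16 = 308, so c = 154 px.
Span of 4: 4·154 + 3·16 = 616 + 48 = 664 px.

664 px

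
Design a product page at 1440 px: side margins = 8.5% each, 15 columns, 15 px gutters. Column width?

65.68 px

1440 × (1 − 2·8.5%) = 1440 × 83% = 1195.2 px for the columns.
Subtracting 14 gutters of 15 leaves 985.2 for 15 columns, so c = 65.68 px.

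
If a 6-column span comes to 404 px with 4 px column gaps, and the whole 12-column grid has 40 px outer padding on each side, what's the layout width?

892 px

6c + 5·4 = 404 → 6c = 384 → c = 64 px.
Total width: 2·40 + 12·64 + 11·4 = 892 px.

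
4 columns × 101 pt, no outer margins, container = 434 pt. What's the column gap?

4·101 + 3g = 434 → 3g = 30 → g = 10 pt.

10 pt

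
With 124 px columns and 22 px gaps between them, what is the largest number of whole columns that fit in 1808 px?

12 columns

k columns need k·124 + (k−1)·22 = k·146 − 22.
k·146 − 22 ≤ 1808 → k ≤ 1830 / 146 ≈ 12.53, so k = 12.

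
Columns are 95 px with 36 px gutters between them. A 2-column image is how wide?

226 px

2 columns plus 1 gutter: 190 + 36 = 226 px.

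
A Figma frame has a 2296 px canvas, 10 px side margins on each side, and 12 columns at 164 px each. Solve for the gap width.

28 px

Take off 20 px of margins, leaving 2276 px.
12·164 + 11g = 2276 → 11g = 308 → g = 28 px.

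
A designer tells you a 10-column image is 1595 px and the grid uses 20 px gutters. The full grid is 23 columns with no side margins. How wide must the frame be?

10c + 9·20 = 1595 → 10c = 1415 → c = 141.5 px.
Summing: 3254.5 + 440 = 3694.5 px.

3694.5 px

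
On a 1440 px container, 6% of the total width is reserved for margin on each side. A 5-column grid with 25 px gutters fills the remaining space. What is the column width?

233.44 px

Margins: 6% × 1440 = 86.4 px each, so content = 1440 − 172.8 = 1267.2 px.
Subtracting 4 gutters of 25 leaves 1167.2 for 5 columns, so c = 233.44 px.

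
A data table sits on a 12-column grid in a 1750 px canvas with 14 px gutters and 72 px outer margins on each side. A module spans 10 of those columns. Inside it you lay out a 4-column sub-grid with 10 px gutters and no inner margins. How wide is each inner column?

Subtract both margins: 1750 − 2·72 = 1606 px.
12c + 11·14 = 1606 → 12c = 1452 → c = 121 px.
10 columns plus 9 gutters: 1210 + 126 = 1336 px.
4 columns + 3 gutters: 4d + 3·10 = 1336.
4d = 1336 − 30 = 1306, so d = 326.5 px.

326.5 px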